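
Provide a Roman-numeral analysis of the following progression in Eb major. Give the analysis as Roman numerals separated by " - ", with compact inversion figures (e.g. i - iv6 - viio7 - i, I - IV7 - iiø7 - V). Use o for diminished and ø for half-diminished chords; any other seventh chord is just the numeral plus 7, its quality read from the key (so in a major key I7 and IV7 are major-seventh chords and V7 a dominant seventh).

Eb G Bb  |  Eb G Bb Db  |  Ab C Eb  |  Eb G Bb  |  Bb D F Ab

I - V7/IV - IV - I - V7

Eb-G-Bb: root Eb is the tonic; major triad there is I.
Eb-G-Bb-Db: chromatic; Eb is V of IV, so V7/IV.
Ab-C-Eb has root Ab, degree 4 in Eb major, so IV.
Eb-G-Bb: root Eb is the tonic; major triad there is I.
Bb-D-F-Ab has root Bb, degree 5 in Eb major, so V7.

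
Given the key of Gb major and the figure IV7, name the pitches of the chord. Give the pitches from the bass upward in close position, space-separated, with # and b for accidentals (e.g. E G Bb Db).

In Gb major, scale degree 4 is Cb, and the diatonic chord built there is a major seventh chord.
Stacking thirds from Cb gives Cb-Eb-Gb-Bb.

Cb Eb Gb Bb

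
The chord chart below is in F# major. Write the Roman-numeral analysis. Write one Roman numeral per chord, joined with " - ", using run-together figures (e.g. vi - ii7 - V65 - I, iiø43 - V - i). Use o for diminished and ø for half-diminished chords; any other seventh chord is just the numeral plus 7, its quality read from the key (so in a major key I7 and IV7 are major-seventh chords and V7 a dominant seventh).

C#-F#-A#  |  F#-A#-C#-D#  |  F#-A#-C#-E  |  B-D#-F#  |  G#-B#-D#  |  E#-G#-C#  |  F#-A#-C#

I64 - vi65 - V7/IV - IV - V/V - V6 - I

C#-F#-A#: major triad on F# = scale degree 1 → I64.
F#-A#-C#-D#: root D# is the submediant; minor seventh chord there is vi65.
F#-A#-C#-E is the secondary dominant of IV (dominant seventh chord on F#): V7/IV.
B-D#-F# has root B, degree 4 in F# major, so IV.
G#-B#-D# is the secondary dominant of V (major triad on G#): V/V.
E#-G#-C#: major triad on C# = scale degree 5 → V6.
F#-A#-C# has root F#, degree 1 in F# major, so I.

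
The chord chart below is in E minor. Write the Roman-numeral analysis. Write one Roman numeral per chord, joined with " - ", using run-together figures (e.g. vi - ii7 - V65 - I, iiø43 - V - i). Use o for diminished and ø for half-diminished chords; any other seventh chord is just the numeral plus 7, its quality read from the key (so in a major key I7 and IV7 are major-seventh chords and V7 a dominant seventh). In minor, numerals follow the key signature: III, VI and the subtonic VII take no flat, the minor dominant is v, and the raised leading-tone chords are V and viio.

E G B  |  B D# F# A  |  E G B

E-G-B: root E is the tonic; minor triad there is i.
B-D#-F#-A: dominant seventh chord on B = scale degree 5 → V7.
E-G-B: root E is the tonic; minor triad there is i.

i - V7 - i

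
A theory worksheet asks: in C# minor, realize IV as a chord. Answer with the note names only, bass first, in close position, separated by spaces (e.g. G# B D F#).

IV is the major subdominant, borrowed from the parallel major. In C# minor that root is F#.
So the chord is F#-A#-C#, a major triad.

F# A# C#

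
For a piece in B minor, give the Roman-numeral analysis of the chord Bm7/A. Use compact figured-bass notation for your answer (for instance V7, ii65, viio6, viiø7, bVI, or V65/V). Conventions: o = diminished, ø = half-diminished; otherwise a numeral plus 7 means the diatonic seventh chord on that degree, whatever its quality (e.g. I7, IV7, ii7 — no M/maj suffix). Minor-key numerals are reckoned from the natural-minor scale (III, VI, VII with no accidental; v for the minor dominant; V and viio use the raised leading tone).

i42

The pitches B-D-F#-A form a minor seventh chord rooted on B.
B is scale degree 1 in B minor, and a minor seventh chord on that degree is written i7.
With A in the bass the chord is in third inversion, so the figured bass is 42.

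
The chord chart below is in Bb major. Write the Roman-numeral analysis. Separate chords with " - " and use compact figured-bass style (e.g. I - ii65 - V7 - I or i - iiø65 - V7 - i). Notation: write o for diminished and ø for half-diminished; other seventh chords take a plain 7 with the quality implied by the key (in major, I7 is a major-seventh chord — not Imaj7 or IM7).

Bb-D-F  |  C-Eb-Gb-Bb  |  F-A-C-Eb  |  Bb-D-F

Bb-D-F: root Bb is the tonic; major triad there is I.
C-Eb-Gb-Bb is non-diatonic — iiø7, a mixture chord from Bb minor.
F-A-C-Eb: dominant seventh chord on F = scale degree 5 → V7.
Bb-D-F: major triad on Bb = scale degree 1 → I.

I - iiø7 - V7 - I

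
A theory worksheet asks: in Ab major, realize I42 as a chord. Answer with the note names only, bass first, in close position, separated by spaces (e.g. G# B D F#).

In Ab major, the tonic is Ab, and the diatonic chord built there is a major seventh chord.
That chord is spelled Ab-C-Eb-G.
With the 42 figure the chord is in third inversion; from the bass G upward in close position it reads G-Ab-C-Eb.

G Ab C Eb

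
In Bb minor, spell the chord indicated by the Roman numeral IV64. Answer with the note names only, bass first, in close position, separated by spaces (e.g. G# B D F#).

IV64 is the major subdominant, borrowed from the parallel major. In Bb minor that root is Eb.
So the chord is Eb-G-Bb.
The figured bass 64 indicates second inversion, placing the fifth (Bb) in the bass: Bb-Eb-G.

Bb Eb G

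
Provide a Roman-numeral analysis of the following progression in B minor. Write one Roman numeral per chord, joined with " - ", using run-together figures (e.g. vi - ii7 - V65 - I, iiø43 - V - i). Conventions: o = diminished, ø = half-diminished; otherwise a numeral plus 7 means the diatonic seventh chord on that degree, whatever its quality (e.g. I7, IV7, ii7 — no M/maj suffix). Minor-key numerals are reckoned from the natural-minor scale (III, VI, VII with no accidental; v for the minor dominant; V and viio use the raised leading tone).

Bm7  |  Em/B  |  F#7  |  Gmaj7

Bm7: minor seventh chord on B = scale degree 1 → i7.
Em/B: root E is the subdominant; minor triad there is iv64.
F#7 has root F#, degree 5 in B minor, so V7.
Gmaj7 has root G, degree 6 in B minor, so VI7.

i7 - iv64 - V7 - VI7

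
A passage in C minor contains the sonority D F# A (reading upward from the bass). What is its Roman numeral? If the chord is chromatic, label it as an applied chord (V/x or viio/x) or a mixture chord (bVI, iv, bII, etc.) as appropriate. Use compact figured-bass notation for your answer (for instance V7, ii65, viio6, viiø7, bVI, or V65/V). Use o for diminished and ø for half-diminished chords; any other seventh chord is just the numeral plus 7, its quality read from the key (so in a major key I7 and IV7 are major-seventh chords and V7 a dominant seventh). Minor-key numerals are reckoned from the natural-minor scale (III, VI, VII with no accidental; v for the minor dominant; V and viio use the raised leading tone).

The pitches D-F#-A form a major triad rooted on D.
D is not a diatonic chord root with this quality in C minor, but it lies a perfect fifth above G (V), so the chord functions as an applied dominant of V.

V/V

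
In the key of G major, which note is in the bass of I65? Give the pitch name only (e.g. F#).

B

I in G major has root G; the chord is G-B-D-F#.
The figure 65 means first inversion — the third is in the bass.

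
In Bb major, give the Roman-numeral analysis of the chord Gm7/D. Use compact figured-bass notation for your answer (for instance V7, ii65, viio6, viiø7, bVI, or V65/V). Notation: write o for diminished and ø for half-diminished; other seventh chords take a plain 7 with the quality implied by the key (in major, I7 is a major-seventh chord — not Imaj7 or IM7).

The pitches G-Bb-D-F form a minor seventh chord rooted on G.
G is scale degree 6 in Bb major, and a minor seventh chord on that degree is written vi7.
With D in the bass the chord is in second inversion, so the figured bass is 43.

vi43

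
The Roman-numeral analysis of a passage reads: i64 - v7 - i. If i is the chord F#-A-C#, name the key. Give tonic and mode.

F# minor

The chord F#m is a minor triad rooted on F#; its label is i.
If F# is scale degree 1 and the mode makes that degree carry a minor triad, the tonic is F# and the mode is minor.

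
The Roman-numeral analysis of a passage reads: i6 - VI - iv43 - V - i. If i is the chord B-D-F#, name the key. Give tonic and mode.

B minor

The chord Bm is a minor triad rooted on B; its label is i.
If B is scale degree 1 and the mode makes that degree carry a minor triad, the tonic is B and the mode is minor.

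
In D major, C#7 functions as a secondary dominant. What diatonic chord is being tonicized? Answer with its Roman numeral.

The chord is a dominant seventh chord on C#.
A dominant resolves down a perfect fifth: C# → F#. In D major, F# is scale degree 3, i.e. iii.

iii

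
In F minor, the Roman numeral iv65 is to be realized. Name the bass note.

iv in F minor has root Bb; the chord is Bb-Db-F-Ab.
The figure 65 means first inversion — the third is in the bass.

Db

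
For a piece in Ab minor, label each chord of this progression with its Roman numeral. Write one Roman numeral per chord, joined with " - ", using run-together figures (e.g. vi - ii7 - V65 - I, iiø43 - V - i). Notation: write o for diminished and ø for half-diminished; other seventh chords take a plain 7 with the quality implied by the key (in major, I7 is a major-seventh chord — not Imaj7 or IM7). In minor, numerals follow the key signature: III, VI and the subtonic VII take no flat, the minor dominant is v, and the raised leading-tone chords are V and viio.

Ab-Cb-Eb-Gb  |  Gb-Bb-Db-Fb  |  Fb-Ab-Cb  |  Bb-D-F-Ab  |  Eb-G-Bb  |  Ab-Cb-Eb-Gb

i7 - VII7 - VI - V7/V - V - i7

Ab-Cb-Eb-Gb: minor seventh chord on Ab = scale degree 1 → i7.
Gb-Bb-Db-Fb: dominant seventh chord on Gb = scale degree 7 → VII7.
Fb-Ab-Cb: root Fb is the submediant; major triad there is VI.
Bb-D-F-Ab is the secondary dominant of V (dominant seventh chord on Bb): V7/V.
Eb-G-Bb: major triad on Eb = scale degree 5 → V.
Ab-Cb-Eb-Gb: root Ab is the tonic; minor seventh chord there is i7.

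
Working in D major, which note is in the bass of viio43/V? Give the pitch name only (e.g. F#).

D

The applied chord viio43/V is rooted on G#: G#-B-D-F.
The figure 43 means second inversion — the fifth is in the bass.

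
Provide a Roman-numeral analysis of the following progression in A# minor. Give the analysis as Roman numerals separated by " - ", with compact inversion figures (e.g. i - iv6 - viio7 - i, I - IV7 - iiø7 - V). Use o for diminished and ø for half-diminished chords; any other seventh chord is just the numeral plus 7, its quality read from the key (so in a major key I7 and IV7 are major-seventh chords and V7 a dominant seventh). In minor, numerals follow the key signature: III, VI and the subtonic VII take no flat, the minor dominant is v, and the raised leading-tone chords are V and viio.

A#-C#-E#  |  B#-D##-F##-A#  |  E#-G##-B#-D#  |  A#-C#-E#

A#-C#-E#: root A# is the tonic; minor triad there is i.
B#-D##-F##-A# is the secondary dominant of V (dominant seventh chord on B#): V7/V.
E#-G##-B#-D#: dominant seventh chord on E# = scale degree 5 → V7.
A#-C#-E# has root A#, degree 1 in A# minor, so i.

i - V7/V - V7 - i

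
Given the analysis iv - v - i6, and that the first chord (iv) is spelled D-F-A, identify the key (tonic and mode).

A minor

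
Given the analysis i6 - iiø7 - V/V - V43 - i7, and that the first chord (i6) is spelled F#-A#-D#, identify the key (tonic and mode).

i6 is given as F#-A#-D# — a minor triad with root D#.
If D# is scale degree 1 and the mode makes that degree carry a minor triad, the tonic is D# and the mode is minor.

D# minor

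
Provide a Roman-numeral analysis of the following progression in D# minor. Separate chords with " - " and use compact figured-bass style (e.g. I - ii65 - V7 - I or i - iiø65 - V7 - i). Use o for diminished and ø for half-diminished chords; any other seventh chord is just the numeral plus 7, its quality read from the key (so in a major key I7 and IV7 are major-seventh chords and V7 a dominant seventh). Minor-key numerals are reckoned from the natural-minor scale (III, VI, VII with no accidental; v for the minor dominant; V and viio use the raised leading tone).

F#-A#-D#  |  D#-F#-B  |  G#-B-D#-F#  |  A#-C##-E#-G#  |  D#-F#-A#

F#-A#-D#: minor triad on D# = scale degree 1 → i6.
D#-F#-B: major triad on B = scale degree 6 → VI6.
G#-B-D#-F# has root G#, degree 4 in D# minor, so iv7.
A#-C##-E#-G# has root A#, degree 5 in D# minor, so V7.
D#-F#-A# has root D#, degree 1 in D# minor, so i.

i6 - VI6 - iv7 - V7 - i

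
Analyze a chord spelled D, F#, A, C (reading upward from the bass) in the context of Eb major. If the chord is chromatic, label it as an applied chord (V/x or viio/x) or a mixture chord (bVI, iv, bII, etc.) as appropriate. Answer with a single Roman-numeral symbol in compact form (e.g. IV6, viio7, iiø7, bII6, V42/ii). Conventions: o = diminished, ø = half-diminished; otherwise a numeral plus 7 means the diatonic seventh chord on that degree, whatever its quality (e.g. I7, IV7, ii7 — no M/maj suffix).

The pitches D-F#-A-C form a dominant seventh chord rooted on D.
D is not a diatonic chord root with this quality in Eb major, but it lies a perfect fifth above G (iii), so the chord functions as an applied dominant of iii.

V7/iii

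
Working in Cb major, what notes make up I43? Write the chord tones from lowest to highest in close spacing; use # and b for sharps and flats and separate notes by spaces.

The numeral's case and figure indicate a major seventh chord. In Cb major its root, the first degree, is Cb.
Stacking thirds from Cb gives Cb-Eb-Gb-Bb.
The figured bass 43 indicates second inversion, placing the fifth (Gb) in the bass: Gb-Bb-Cb-Eb.

Gb Bb Cb Eb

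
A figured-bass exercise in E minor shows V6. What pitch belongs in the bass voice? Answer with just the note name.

D#

V in E minor has root B; the chord is B-D#-F#.
The figure 6 means first inversion — the third is in the bass.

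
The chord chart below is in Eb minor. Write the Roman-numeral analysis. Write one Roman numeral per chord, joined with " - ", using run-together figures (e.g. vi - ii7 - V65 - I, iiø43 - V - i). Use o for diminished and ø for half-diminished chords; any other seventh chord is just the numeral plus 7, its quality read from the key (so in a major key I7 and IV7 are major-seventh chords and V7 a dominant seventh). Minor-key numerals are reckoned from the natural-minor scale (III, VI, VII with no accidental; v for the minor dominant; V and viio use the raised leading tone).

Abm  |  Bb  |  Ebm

Abm: root Ab is the subdominant; minor triad there is iv.
Bb: root Bb is the dominant; major triad there is V.
Ebm: root Eb is the tonic; minor triad there is i.

iv - V - i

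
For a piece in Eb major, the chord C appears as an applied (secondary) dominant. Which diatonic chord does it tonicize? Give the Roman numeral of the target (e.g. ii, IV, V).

ii

The chord is a major triad on C.
A dominant resolves down a perfect fifth: C → F. In Eb major, F is scale degree 2, i.e. ii.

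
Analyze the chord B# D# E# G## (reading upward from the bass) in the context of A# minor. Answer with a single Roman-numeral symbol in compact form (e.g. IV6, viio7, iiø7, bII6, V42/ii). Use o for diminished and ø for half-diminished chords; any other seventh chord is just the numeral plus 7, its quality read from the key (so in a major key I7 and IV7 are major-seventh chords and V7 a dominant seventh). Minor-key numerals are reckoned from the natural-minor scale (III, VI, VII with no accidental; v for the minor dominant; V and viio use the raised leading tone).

The pitches E#-G##-B#-D# form a dominant seventh chord rooted on E#.
E# is scale degree 5 in A# minor, and a dominant seventh chord on that degree is written V7.
With B# in the bass the chord is in second inversion, so the figured bass is 43.

V43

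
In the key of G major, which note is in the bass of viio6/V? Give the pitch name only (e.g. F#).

E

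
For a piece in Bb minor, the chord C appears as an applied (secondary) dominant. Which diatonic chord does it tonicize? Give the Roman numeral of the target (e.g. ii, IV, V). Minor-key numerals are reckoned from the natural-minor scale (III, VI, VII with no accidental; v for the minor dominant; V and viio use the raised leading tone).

V

The chord is a major triad on C.
A dominant resolves down a perfect fifth: C → F. In Bb minor, F is scale degree 5, i.e. V.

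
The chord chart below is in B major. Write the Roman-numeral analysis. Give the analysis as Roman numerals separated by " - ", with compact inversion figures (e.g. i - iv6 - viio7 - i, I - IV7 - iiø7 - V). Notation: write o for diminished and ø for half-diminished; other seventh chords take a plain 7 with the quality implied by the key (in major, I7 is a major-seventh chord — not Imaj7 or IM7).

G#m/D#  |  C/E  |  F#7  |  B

vi64 - bII6 - V7 - I

G#m/D#: root G# is the submediant; minor triad there is vi64.
C/E is non-diatonic — a major triad on the lowered supertonic (C): the Neapolitan sixth, bII6 (third, E, in the bass — hence the 6).
F#7: root F# is the dominant; dominant seventh chord there is V7.
B: root B is the tonic; major triad there is I.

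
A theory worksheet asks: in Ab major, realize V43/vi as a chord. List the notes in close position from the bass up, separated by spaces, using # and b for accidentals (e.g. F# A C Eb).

G Bb C E

V43/vi is a secondary dominant — the dominant seventh of vi. vi in Ab major is F, so the applied chord's root is C, a perfect fifth above.
Building a dominant seventh chord on C gives C-E-G-Bb.
With the 43 figure the chord is in second inversion; from the bass G upward in close position it reads G-Bb-C-E.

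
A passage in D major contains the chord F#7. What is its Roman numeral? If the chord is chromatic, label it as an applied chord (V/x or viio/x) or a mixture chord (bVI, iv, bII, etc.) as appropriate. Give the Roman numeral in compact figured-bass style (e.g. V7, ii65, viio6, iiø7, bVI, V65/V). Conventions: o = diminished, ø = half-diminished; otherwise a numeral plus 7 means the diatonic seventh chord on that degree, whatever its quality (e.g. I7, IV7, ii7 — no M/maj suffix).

Stacked in thirds the chord is F#-A#-C#-E: a dominant seventh chord on F#.
F# is not a diatonic chord root with this quality in D major, but it lies a perfect fifth above B (vi), so the chord functions as an applied dominant of vi.

V7/vi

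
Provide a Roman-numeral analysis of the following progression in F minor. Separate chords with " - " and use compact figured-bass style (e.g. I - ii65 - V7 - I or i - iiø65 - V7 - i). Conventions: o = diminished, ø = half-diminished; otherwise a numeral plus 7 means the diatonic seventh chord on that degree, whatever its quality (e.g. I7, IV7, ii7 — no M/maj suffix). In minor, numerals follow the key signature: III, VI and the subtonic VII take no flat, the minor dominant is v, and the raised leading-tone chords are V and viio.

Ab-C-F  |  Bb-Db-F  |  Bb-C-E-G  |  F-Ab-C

Ab-C-F: root F is the tonic; minor triad there is i6.
Bb-Db-F: root Bb is the subdominant; minor triad there is iv.
Bb-C-E-G has root C, degree 5 in F minor, so V42.
F-Ab-C: root F is the tonic; minor triad there is i.

i6 - iv - V42 - i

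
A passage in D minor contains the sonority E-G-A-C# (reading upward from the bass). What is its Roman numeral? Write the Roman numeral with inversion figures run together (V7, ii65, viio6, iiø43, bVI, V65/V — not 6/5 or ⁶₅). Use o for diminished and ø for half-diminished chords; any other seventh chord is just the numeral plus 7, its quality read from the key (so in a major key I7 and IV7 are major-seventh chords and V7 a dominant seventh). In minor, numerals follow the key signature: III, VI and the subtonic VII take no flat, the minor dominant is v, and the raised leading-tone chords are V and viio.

V43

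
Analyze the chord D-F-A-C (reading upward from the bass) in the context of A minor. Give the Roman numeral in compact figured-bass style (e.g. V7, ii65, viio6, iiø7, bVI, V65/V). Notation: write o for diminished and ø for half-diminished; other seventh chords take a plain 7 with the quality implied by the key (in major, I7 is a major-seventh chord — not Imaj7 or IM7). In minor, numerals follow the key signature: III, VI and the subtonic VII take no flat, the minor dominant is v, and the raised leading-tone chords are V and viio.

The pitches D-F-A-C form a minor seventh chord rooted on D.
D is scale degree 4 in A minor, and a minor seventh chord on that degree is written iv7.

iv7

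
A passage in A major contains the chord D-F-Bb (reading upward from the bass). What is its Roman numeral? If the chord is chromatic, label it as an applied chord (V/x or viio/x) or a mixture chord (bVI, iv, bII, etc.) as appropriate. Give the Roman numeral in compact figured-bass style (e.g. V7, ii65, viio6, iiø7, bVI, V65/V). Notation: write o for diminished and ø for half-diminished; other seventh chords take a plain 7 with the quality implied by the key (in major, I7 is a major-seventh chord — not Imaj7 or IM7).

bII6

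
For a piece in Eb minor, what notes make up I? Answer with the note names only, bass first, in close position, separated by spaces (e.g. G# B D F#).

Eb G Bb

I is the major tonic (Picardy third), borrowed from the parallel major. In Eb minor that root is Eb.
So the chord is Eb-G-Bb.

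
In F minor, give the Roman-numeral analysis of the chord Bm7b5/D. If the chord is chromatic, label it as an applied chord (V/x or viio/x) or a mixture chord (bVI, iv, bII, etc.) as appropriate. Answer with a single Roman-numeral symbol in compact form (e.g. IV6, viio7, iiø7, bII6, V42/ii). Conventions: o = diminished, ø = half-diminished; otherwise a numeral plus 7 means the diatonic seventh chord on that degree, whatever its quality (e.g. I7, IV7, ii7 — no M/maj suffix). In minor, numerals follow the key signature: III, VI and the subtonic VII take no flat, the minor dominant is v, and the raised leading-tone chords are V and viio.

Stacked in thirds the chord is B-D-F-A: a half-diminished seventh chord on B.
B sits a half step below C (V in F minor); a diminished chord there is the applied leading-tone chord of V.
With D in the bass the chord is in first inversion, so the figured bass is 65.

viiø65/V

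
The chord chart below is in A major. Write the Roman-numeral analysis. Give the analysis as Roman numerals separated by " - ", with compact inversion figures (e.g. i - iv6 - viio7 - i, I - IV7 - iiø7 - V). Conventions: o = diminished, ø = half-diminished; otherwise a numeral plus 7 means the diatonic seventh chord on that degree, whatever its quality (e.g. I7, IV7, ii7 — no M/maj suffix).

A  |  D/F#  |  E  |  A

A: root A is the tonic; major triad there is I.
D/F#: root D is the subdominant; major triad there is IV6.
E: major triad on E = scale degree 5 → V.
A: major triad on A = scale degree 1 → I.

I - IV6 - V - I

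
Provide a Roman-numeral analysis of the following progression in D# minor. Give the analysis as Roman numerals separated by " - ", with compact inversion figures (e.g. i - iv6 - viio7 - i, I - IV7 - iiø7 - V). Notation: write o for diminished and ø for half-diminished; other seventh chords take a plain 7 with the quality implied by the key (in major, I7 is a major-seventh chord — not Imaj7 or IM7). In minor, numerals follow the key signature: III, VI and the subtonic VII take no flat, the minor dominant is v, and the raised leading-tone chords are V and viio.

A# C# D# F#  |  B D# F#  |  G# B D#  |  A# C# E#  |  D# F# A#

i43 - VI - iv - v - i

A#-C#-D#-F#: root D# is the tonic; minor seventh chord there is i43.
B-D#-F# has root B, degree 6 in D# minor, so VI.
G#-B-D#: root G# is the subdominant; minor triad there is iv.
A#-C#-E# has root A#, degree 5 in D# minor, so v.
D#-F#-A#: minor triad on D# = scale degree 1 → i.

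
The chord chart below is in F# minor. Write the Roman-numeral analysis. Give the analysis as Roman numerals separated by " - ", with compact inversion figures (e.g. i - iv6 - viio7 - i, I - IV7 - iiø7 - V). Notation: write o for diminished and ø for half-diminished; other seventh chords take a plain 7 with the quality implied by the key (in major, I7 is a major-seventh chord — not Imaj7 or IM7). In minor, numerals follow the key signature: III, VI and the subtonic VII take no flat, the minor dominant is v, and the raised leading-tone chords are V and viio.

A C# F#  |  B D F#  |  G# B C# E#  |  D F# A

A-C#-F#: root F# is the tonic; minor triad there is i6.
B-D-F# has root B, degree 4 in F# minor, so iv.
G#-B-C#-E#: dominant seventh chord on C# = scale degree 5 → V43.
D-F#-A: root D is the submediant; major triad there is VI.

i6 - iv - V43 - VI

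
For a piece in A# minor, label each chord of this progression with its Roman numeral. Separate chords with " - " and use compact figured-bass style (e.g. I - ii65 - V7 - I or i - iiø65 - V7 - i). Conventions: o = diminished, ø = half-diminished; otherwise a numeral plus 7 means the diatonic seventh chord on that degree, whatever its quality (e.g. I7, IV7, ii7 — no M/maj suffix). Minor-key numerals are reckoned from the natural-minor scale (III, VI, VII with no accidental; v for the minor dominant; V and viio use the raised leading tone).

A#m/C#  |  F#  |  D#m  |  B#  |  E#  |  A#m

i6 - VI - iv - V/V - V - i

A#m/C#: minor triad on A# = scale degree 1 → i6.
F#: root F# is the submediant; major triad there is VI.
D#m has root D#, degree 4 in A# minor, so iv.
B#: chromatic; B# is V of V, so V/V.
E#: major triad on E# = scale degree 5 → V.
A#m: minor triad on A# = scale degree 1 → i.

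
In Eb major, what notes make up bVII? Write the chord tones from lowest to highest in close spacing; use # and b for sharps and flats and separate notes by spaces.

Db F Ab

Scale degree 7 in Eb major is D; lowering it a half step gives Db. bVII is a major triad on the lowered seventh degree (the subtonic), borrowed from the parallel minor.
So the chord is Db-F-Ab, a major triad.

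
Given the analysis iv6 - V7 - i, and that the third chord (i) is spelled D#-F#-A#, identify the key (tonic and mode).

D# minor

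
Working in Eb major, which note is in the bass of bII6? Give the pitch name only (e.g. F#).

bII in Eb major has root Fb; the chord is Fb-Ab-Cb.
The figure 6 means first inversion — the third is in the bass.

Ab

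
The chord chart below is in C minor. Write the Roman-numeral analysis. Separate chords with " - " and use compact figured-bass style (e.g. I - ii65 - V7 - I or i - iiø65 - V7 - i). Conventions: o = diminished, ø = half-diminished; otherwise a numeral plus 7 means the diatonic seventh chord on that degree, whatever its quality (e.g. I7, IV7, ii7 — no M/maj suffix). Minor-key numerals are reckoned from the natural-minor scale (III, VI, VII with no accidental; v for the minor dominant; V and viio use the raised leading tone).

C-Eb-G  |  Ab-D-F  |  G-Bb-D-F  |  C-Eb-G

i - iio64 - v7 - i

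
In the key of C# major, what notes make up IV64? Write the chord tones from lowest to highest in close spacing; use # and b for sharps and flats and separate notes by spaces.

C# F# A#

In C# major, the subdominant is F#, and the diatonic chord built there is a major triad.
That chord is spelled F#-A#-C#.
With the 64 figure the chord is in second inversion; from the bass C# upward in close position it reads C#-F#-A#.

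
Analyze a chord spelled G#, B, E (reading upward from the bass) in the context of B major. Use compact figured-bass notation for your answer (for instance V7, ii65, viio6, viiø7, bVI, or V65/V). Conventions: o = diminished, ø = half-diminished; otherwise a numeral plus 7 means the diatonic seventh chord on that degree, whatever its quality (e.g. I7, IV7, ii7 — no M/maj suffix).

Stacked in thirds the chord is E-G#-B: a major triad on E.
In B major, E is the subdominant; the diatonic major triad there is IV.
With G# in the bass the chord is in first inversion, so the figured bass is 6.

IV6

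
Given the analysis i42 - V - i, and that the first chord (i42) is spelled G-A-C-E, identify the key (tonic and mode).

A minor

The anchor chord is a minor seventh chord on A, labeled i42.
If A is scale degree 1 and the mode makes that degree carry a minor seventh chord, the tonic is A and the mode is minor.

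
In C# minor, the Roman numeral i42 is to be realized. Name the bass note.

B

i in C# minor has root C#; the chord is C#-E-G#-B.
The figure 42 means third inversion — the seventh is in the bass.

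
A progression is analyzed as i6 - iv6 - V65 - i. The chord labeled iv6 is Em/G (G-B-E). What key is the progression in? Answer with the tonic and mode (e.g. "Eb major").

B minor

The anchor chord is a minor triad on E, labeled iv6.
Counting down 3 scale steps from E places the tonic on B; a minor triad on degree 4 is diatonic only in minor.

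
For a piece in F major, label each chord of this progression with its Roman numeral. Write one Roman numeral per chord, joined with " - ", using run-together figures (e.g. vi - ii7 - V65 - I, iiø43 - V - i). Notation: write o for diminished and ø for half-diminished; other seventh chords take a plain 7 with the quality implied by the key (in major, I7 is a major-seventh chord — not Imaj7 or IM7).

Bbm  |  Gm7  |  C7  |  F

iv - ii7 - V7 - I

Bbm is non-diatonic — iv, a mixture chord from F minor.
Gm7: root G is the supertonic; minor seventh chord there is ii7.
C7: dominant seventh chord on C = scale degree 5 → V7.
F: major triad on F = scale degree 1 → I.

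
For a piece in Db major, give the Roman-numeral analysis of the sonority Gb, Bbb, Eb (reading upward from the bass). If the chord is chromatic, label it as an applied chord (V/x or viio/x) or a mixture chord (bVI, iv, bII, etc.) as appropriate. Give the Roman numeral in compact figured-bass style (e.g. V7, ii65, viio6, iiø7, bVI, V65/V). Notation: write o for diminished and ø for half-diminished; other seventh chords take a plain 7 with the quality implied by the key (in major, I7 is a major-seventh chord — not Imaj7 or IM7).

The pitches Eb-Gb-Bbb form a diminished triad rooted on Eb.
Eb is the second degree of Db major. This is the diminished supertonic triad, borrowed from the parallel minor.
With Gb in the bass the chord is in first inversion, so the figured bass is 6.

iio6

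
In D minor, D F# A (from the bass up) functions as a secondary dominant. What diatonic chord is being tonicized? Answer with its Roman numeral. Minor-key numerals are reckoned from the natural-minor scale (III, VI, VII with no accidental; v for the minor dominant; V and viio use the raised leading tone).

The chord is a major triad on D.
A dominant resolves down a perfect fifth: D → G. In D minor, G is scale degree 4, i.e. iv.

iv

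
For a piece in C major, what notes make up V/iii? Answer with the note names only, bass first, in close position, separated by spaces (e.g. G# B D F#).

B D# F#

V/iii is a secondary dominant — the dominant triad of iii. iii in C major is E, so the applied chord's root is B, a perfect fifth above.
Building a major triad on B gives B-D#-F#.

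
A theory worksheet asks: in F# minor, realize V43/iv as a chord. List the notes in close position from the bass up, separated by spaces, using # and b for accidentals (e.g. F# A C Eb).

C# E F# A#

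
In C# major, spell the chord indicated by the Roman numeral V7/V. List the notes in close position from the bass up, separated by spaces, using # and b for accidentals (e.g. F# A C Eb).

D# F## A# C#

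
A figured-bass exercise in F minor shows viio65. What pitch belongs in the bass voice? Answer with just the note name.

G

viio in F minor has root E; the chord is E-G-Bb-Db.
The figure 65 means first inversion — the third is in the bass.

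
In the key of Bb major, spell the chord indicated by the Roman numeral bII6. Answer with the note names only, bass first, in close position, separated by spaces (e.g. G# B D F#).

Scale degree 2 in Bb major is C; lowering it a half step gives Cb. bII6 is the Neapolitan sixth — a major triad on the lowered second degree, here in its customary first inversion.
So the chord is Cb-Eb-Gb.
With the 6 figure the chord is in first inversion; from the bass Eb upward in close position it reads Eb-Gb-Cb.

Eb Gb Cb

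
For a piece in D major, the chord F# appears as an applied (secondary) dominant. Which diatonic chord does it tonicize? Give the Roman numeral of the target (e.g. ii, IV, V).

vi

The chord is a major triad on F#.
A dominant resolves down a perfect fifth: F# → B. In D major, B is scale degree 6, i.e. vi.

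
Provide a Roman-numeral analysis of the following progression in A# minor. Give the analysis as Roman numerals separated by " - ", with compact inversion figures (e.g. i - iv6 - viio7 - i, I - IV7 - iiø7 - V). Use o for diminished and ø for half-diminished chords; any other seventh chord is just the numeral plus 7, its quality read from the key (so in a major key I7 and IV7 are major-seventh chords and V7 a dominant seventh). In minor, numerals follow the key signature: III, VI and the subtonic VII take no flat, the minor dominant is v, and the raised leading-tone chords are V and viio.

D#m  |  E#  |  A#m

D#m: minor triad on D# = scale degree 4 → iv.
E#: major triad on E# = scale degree 5 → V.
A#m has root A#, degree 1 in A# minor, so i.

iv - V - i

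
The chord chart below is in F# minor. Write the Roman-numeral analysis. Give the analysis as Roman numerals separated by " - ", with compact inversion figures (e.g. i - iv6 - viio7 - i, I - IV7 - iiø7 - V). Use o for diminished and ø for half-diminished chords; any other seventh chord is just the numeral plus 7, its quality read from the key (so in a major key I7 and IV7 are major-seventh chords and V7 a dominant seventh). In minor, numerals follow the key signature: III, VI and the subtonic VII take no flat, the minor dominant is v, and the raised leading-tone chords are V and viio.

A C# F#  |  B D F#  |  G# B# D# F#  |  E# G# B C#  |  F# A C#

A-C#-F#: minor triad on F# = scale degree 1 → i6.
B-D-F#: root B is the subdominant; minor triad there is iv.
G#-B#-D#-F#: a dominant seventh chord on G#, the applied dominant of V → V7/V.
E#-G#-B-C#: dominant seventh chord on C# = scale degree 5 → V65.
F#-A-C#: minor triad on F# = scale degree 1 → i.

i6 - iv - V7/V - V65 - i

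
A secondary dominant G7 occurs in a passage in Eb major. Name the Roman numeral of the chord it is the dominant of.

vi

The chord is a dominant seventh chord on G.
A dominant resolves down a perfect fifth: G → C. In Eb major, C is scale degree 6, i.e. vi.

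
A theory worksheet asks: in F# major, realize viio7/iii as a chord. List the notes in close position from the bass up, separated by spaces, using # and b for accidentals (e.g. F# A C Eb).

viio7/iii is a secondary leading-tone chord. The target iii is A# in F# major; the applied chord is rooted a semitone below, on G##.
Building a fully diminished seventh chord on G## gives G##-B#-D#-F#.

G## B# D# F#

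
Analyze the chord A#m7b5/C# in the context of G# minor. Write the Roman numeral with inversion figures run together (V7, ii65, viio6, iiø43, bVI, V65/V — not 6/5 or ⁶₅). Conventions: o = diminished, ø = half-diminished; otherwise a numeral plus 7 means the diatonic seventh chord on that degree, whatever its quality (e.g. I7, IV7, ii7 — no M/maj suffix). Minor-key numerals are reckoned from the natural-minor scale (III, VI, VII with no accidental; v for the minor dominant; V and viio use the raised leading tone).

iiø65

The pitches A#-C#-E-G# form a half-diminished seventh chord rooted on A#.
A# is scale degree 2 in G# minor, and a half-diminished seventh chord on that degree is written iiø7.
With C# in the bass the chord is in first inversion, so the figured bass is 65.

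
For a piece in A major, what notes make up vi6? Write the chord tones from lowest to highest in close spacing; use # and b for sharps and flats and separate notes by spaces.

In A major, the submediant is F#, and the diatonic chord built there is a minor triad.
Stacking thirds from F# gives F#-A-C#.
The figured bass 6 indicates first inversion, placing the third (A) in the bass: A-C#-F#.

A C# F#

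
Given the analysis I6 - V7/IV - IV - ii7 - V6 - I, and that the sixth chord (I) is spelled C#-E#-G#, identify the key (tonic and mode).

C# major

The chord C# is a major triad rooted on C#; its label is I.
If C# is scale degree 1 and the mode makes that degree carry a major triad, the tonic is C# and the mode is major.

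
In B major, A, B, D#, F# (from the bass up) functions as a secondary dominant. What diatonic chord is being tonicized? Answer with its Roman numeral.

The chord is a dominant seventh chord on B.
A dominant resolves down a perfect fifth: B → E. In B major, E is scale degree 4, i.e. IV.

IV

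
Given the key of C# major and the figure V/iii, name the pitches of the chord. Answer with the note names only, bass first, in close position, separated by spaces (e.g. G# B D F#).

B# D## F##

V/iii is a secondary dominant — the dominant triad of iii. iii in C# major is E#, so the applied chord's root is B#, a perfect fifth above.
Building a major triad on B# gives B#-D##-F##.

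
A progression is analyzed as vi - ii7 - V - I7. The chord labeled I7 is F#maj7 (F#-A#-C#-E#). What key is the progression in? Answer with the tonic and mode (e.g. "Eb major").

F# major

The anchor chord is a major seventh chord on F#, labeled I7.
If F# is scale degree 1 and the mode makes that degree carry a major seventh chord, the tonic is F# and the mode is major.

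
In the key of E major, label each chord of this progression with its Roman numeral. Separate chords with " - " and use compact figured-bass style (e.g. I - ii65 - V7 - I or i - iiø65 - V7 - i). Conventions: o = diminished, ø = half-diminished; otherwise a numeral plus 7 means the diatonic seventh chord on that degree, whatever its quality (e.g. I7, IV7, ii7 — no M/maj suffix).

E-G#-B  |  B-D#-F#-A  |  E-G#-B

I - V7 - I

E-G#-B has root E, degree 1 in E major, so I.
B-D#-F#-A: dominant seventh chord on B = scale degree 5 → V7.
E-G#-B: major triad on E = scale degree 1 → I.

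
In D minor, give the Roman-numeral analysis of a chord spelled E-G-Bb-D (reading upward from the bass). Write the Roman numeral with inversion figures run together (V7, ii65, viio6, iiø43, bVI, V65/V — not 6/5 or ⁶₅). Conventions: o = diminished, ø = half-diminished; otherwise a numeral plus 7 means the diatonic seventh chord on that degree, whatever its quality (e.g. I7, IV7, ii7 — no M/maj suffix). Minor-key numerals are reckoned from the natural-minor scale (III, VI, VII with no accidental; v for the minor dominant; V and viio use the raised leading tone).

Stacked in thirds the chord is E-G-Bb-D: a half-diminished seventh chord on E.
E is scale degree 2 in D minor, and a half-diminished seventh chord on that degree is written iiø7.

iiø7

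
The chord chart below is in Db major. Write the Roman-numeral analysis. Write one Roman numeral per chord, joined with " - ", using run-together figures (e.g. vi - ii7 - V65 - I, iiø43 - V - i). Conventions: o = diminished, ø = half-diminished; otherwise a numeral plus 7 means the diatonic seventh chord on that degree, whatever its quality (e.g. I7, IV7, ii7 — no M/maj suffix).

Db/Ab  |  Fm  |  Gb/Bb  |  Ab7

I64 - iii - IV6 - V7

Db/Ab has root Db, degree 1 in Db major, so I64.
Fm: root F is the mediant; minor triad there is iii.
Gb/Bb: major triad on Gb = scale degree 4 → IV6.
Ab7: root Ab is the dominant; dominant seventh chord there is V7.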